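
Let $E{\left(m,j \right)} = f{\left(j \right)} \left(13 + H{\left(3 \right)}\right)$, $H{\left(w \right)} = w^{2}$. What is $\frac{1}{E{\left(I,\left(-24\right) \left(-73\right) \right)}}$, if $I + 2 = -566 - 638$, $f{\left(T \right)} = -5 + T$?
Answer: $\frac{1}{38434} \approx 2.6019 \cdot 10^{-5}$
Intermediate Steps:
$I = -1206$ ($I = -2 - 1204 = -1206$)
$E{\left(m,j \right)} = -110 + 22 j$ ($E{\left(m,j \right)} = \left(-5 + j\right) \left(13 + 3^{2}\right) = \left(-5 + j\right) \left(13 + 9\right) = \left(-5 + j\right) 22 = -110 + 22 j$)
$\frac{1}{E{\left(I,\left(-24\right) \left(-73\right) \right)}} = \frac{1}{-110 + 22 \left(\left(-24\right) \left(-73\right)\right)} = \frac{1}{-110 + 22 \cdot 1752} = \frac{1}{-110 + 38544} = \frac{1}{38434}$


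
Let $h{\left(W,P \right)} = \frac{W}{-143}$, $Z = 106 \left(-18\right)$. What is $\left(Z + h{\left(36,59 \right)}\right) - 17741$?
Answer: $- \frac{2809843}{143} \approx -19649.0$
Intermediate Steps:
$Z = -1908$
$h{\left(W,P \right)} = - \frac{W}{143}$ ($h{\left(W,P \right)} = W \left(- \frac{1}{143}\right) = - \frac{W}{143}$)
$\left(Z + h{\left(36,59 \right)}\right) - 17741 = \left(-1908 - \frac{36}{143}\right) - 17741 = - \frac{272880}{143} - 17741 = - \frac{2809843}{143}$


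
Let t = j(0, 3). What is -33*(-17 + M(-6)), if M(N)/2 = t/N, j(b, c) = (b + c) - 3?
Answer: 561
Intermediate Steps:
j(b, c) = -3 + b + c
t = 0 (t = -3 + 0 + 3 = 0)
M(N) = 0 (M(N) = 2*(0/N) = 2*0 = 0)
-33*(-17 + M(-6)) = -33*(-17 + 0) = -33*(-17) = 561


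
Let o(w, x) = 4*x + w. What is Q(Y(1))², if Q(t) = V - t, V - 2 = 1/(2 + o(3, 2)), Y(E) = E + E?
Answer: 1/169 ≈ 0.0059172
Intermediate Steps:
Y(E) = 2*E
o(w, x) = w + 4*x
V = 27/13 (V = 2 + 1/(2 + (3 + 4*2)) = 2 + 1/(2 + (3 + 8)) = 2 + 1/(2 + 11) = 2 + 1/13 = 27/13 ≈ 2.0769)
Q(t) = 27/13 - t
Q(Y(1))² = (27/13 - 2)² = (1/13)² = 1/169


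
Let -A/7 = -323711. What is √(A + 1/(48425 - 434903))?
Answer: √37606467622192710/128826 ≈ 1505.3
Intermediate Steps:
A = 2265977 (A = -7*(-323711) = 2265977)
√(A + 1/(48425 - 434903)) = √(2265977 + 1/(48425 - 434903)) = √(2265977 + 1/(-386478)) = √(2265977 - 1/386478) = √(875750259005/386478) = √37606467622192710/128826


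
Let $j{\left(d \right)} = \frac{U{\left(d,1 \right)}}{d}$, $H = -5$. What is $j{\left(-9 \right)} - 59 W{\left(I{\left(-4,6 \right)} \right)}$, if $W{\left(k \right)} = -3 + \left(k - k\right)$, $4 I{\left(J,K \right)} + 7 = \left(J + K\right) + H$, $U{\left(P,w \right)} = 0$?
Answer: $177$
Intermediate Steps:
$j{\left(d \right)} = 0$ ($j{\left(d \right)} = \frac{0}{d} = 0$)
$I{\left(J,K \right)} = -3 + \frac{J}{4} + \frac{K}{4}$ ($I{\left(J,K \right)} = - \frac{7}{4} + \frac{\left(J + K\right) - 5}{4} = - \frac{7}{4} + \frac{-5 + J + K}{4} = - \frac{7}{4} + \left(- \frac{5}{4} + \frac{J}{4} + \frac{K}{4}\right) = -3 + \frac{J}{4} + \frac{K}{4}$)
$W{\left(k \right)} = -3$ ($W{\left(k \right)} = -3 + 0 = -3$)
$j{\left(-9 \right)} - 59 W{\left(I{\left(-4,6 \right)} \right)} = 0 - -177 = 0 + 177 = 177$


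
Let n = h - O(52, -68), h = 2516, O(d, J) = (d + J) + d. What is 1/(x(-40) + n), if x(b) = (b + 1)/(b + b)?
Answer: 80/198439 ≈ 0.00040315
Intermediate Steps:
O(d, J) = J + 2*d (O(d, J) = (J + d) + d = J + 2*d)
x(b) = (1 + b)/(2*b) (x(b) = (1 + b)/((2*b)) = (1 + b)*(1/(2*b)) = (1 + b)/(2*b))
n = 2480 (n = 2516 - (-68 + 2*52) = 2516 - (-68 + 104) = 2516 - 1*36 = 2516 - 36 = 2480)
1/(x(-40) + n) = 1/((½)*(1 - 40)/(-40) + 2480) = 1/((½)*(-1/40)*(-39) + 2480) = 1/(39/80 + 2480) = 1/(198439/80) = 80/198439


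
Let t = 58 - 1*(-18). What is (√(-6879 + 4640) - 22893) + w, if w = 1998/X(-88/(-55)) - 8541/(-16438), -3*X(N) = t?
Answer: -3587228805/156161 + I*√2239 ≈ -22971.0 + 47.318*I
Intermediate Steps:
t = 76 (t = 58 + 18 = 76)
X(N) = -76/3 (X(N) = -⅓*76 = -76/3)
w = -12235032/156161 (w = 1998/(-76/3) - 8541/(-16438) = 1998*(-3/76) - 8541*(-1/16438) = -2997/38 + 8541/16438 = -12235032/156161 ≈ -78.349)
(√(-6879 + 4640) - 22893) + w = (√(-6879 + 4640) - 22893) - 12235032/156161 = (√(-2239) - 22893) - 12235032/156161 = (I*√2239 - 22893) - 12235032/156161 = (-22893 + I*√2239) - 12235032/156161 = -3587228805/156161 + I*√2239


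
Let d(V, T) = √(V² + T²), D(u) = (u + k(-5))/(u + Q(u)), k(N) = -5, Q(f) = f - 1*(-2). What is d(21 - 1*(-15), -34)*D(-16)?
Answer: 7*√613/5 ≈ 34.662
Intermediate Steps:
Q(f) = 2 + f (Q(f) = f + 2 = 2 + f)
D(u) = (-5 + u)/(2 + 2*u) (D(u) = (u - 5)/(u + (2 + u)) = (-5 + u)/(2 + 2*u))
d(V, T) = √(T² + V²)
d(21 - 1*(-15), -34)*D(-16) = √((-34)² + (21 - 1*(-15))²)*((-5 - 16)/(2*(1 - 16))) = √(1156 + (21 + 15)²)*((½)*(-21)/(-15)) = √(1156 + 36²)*((½)*(-1/15)*(-21)) = √(1156 + 1296)*(7/10) = √2452*(7/10) = (2*√613)*(7/10) = 7*√613/5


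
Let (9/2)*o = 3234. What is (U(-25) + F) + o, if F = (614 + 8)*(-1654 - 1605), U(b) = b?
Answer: -6079213/3 ≈ -2.0264e+6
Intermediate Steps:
o = 2156/3 (o = (2/9)*3234 = 2156/3 ≈ 718.67)
F = -2027098 (F = 622*(-3259) = -2027098)
(U(-25) + F) + o = (-25 - 2027098) + 2156/3 = -2027123 + 2156/3 = -6079213/3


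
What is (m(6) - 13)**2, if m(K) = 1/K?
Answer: 5929/36 ≈ 164.69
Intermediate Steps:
(m(6) - 13)**2 = (1/6 - 13)**2 = (-77/6)**2 = 5929/36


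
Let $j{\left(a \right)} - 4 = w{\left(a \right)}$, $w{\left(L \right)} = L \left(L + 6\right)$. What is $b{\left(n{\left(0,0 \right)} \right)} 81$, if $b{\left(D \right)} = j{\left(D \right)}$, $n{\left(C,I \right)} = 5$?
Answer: $4779$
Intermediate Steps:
$w{\left(L \right)} = L \left(6 + L\right)$
$j{\left(a \right)} = 4 + a \left(6 + a\right)$
$b{\left(D \right)} = 4 + D \left(6 + D\right)$
$b{\left(n{\left(0,0 \right)} \right)} 81 = \left(4 + 5 \left(6 + 5\right)\right) 81 = \left(4 + 5 \cdot 11\right) 81 = \left(4 + 55\right) 81 = 59 \cdot 81 = 4779$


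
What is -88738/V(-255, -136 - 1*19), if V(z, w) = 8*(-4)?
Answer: 44369/16 ≈ 2773.1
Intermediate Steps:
V(z, w) = -32
-88738/V(-255, -136 - 1*19) = -88738/(-32) = -88738*(-1/32) = 44369/16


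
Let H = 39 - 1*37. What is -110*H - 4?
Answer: -224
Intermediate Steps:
H = 2 (H = 39 - 37 = 2)
-110*H - 4 = -110*2 - 4 = -220 - 4 = -224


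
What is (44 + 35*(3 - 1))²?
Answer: 12996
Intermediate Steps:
(44 + 35*(3 - 1))² = (44 + 35*2)² = (44 + 70)² = 114² = 12996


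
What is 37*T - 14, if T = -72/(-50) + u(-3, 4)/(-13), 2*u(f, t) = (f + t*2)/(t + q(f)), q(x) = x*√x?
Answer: 539688/13975 - 555*I*√3/1118 ≈ 38.618 - 0.85983*I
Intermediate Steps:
q(x) = x^(3/2)
u(f, t) = (f + 2*t)/(2*(t + f^(3/2))) (u(f, t) = ((f + t*2)/(t + f^(3/2)))/2 = ((f + 2*t)/(t + f^(3/2)))/2 = (f + 2*t)/(2*(t + f^(3/2))))
T = 36/25 - 5/(26*(4 - 3*I*√3)) (T = -72/(-50) + ((4 + (½)*(-3))/(4 + (-3)^(3/2)))/(-13) = -72*(-1/50) + ((4 - 3/2)/(4 - 3*I*√3))*(-1/13) = 36/25 + ((5/2)/(4 - 3*I*√3))*(-1/13) = 36/25 + (5/(2*(4 - 3*I*√3)))*(-1/13) = 36/25 - 5/(26*(4 - 3*I*√3)) ≈ 1.4221 - 0.023239*I)
37*T - 14 = 37*(19874/13975 - 15*I*√3/1118) - 14 = (735338/13975 - 555*I*√3/1118) - 14 = 539688/13975 - 555*I*√3/1118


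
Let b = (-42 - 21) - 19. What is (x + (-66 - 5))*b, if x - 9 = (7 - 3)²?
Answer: 3772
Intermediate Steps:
b = -82 (b = -63 - 19 = -82)
x = 25 (x = 9 + (7 - 3)² = 9 + 4² = 9 + 16 = 25)
(x + (-66 - 5))*b = (25 + (-66 - 5))*(-82) = (25 - 71)*(-82) = -46*(-82) = 3772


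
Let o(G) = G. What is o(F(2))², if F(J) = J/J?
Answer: 1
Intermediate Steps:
F(J) = 1
o(F(2))² = 1² = 1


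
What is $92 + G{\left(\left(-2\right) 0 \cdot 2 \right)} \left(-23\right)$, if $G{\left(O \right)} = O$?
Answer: $92$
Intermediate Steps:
$92 + G{\left(\left(-2\right) 0 \cdot 2 \right)} \left(-23\right) = 92 + \left(-2\right) 0 \cdot 2 \left(-23\right) = 92 + 0 \cdot 2 \left(-23\right) = 92 + 0 \left(-23\right) = 92 + 0 = 92$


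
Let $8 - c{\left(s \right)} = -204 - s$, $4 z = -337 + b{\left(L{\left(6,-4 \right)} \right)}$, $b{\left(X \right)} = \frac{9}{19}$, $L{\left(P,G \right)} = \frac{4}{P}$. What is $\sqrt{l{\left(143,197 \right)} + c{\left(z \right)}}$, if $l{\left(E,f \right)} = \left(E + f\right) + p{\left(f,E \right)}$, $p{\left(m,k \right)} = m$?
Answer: $\frac{\sqrt{960070}}{38} \approx 25.785$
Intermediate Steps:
$b{\left(X \right)} = \frac{9}{19}$ ($b{\left(X \right)} = 9 \cdot \frac{1}{19} = \frac{9}{19}$)
$l{\left(E,f \right)} = E + 2 f$ ($l{\left(E,f \right)} = \left(E + f\right) + f = E + 2 f$)
$z = - \frac{3197}{38}$ ($z = \frac{-337 + \frac{9}{19}}{4} = \frac{1}{4} \left(- \frac{6394}{19}\right) = - \frac{3197}{38} \approx -84.132$)
$c{\left(s \right)} = 212 + s$ ($c{\left(s \right)} = 8 - \left(-204 - s\right) = 8 + \left(204 + s\right) = 212 + s$)
$\sqrt{l{\left(143,197 \right)} + c{\left(z \right)}} = \sqrt{\left(143 + 2 \cdot 197\right) + \left(212 - \frac{3197}{38}\right)} = \sqrt{\left(143 + 394\right) + \frac{4859}{38}} = \sqrt{537 + \frac{4859}{38}} = \sqrt{\frac{25265}{38}} = \frac{\sqrt{960070}}{38}$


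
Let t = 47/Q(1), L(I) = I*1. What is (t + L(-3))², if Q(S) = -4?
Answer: 3481/16 ≈ 217.56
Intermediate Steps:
L(I) = I
t = -47/4 (t = 47/(-4) = 47*(-¼) = -47/4 ≈ -11.750)
(t + L(-3))² = (-47/4 - 3)² = (-59/4)² = 3481/16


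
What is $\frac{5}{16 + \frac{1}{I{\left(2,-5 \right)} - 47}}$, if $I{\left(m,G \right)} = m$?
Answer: $\frac{225}{719} \approx 0.31293$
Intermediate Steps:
$\frac{5}{16 + \frac{1}{I{\left(2,-5 \right)} - 47}} = \frac{5}{16 + \frac{1}{2 - 47}} = \frac{5}{16 + \frac{1}{-45}} = \frac{5}{16 - \frac{1}{45}} = \frac{5}{\frac{719}{45}} = 5 \cdot \frac{45}{719} = \frac{225}{719}$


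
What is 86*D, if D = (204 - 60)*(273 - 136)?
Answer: 1696608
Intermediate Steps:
D = 19728 (D = 144*137 = 19728)
86*D = 86*19728 = 1696608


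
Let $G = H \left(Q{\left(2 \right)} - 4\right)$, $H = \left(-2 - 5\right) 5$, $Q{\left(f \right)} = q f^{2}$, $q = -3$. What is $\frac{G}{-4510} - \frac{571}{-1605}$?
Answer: $\frac{167641}{723855} \approx 0.23159$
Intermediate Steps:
$Q{\left(f \right)} = - 3 f^{2}$
$H = -35$ ($H = \left(-7\right) 5 = -35$)
$G = 560$ ($G = - 35 \left(- 3 \cdot 2^{2} - 4\right) = - 35 \left(\left(-3\right) 4 - 4\right) = - 35 \left(-12 - 4\right) = \left(-35\right) \left(-16\right) = 560$)
$\frac{G}{-4510} - \frac{571}{-1605} = \frac{560}{-4510} - \frac{571}{-1605} = 560 \left(- \frac{1}{4510}\right) - - \frac{571}{1605} = - \frac{56}{451} + \frac{571}{1605} = \frac{167641}{723855}$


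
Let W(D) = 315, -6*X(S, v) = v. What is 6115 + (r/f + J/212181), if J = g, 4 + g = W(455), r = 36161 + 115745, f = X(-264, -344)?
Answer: 159931243315/18247566 ≈ 8764.5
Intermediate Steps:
X(S, v) = -v/6
f = 172/3 (f = -⅙*(-344) = 172/3 ≈ 57.333)
r = 151906
g = 311 (g = -4 + 315 = 311)
J = 311
6115 + (r/f + J/212181) = 6115 + (151906/(172/3) + 311/212181) = 6115 + (151906*(3/172) + 311*(1/212181)) = 6115 + (227859/86 + 311/212181) = 6115 + 48347377225/18247566 = 159931243315/18247566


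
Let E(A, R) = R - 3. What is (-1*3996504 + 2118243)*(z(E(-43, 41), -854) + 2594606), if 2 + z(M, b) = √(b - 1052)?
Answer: -4873343503644 - 1878261*I*√1906 ≈ -4.8733e+12 - 8.2001e+7*I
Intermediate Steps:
E(A, R) = -3 + R
z(M, b) = -2 + √(-1052 + b) (z(M, b) = -2 + √(b - 1052) = -2 + √(-1052 + b))
(-1*3996504 + 2118243)*(z(E(-43, 41), -854) + 2594606) = (-1*3996504 + 2118243)*((-2 + √(-1052 - 854)) + 2594606) = (-3996504 + 2118243)*((-2 + √(-1906)) + 2594606) = -1878261*((-2 + I*√1906) + 2594606) = -1878261*(2594604 + I*√1906) = -4873343503644 - 1878261*I*√1906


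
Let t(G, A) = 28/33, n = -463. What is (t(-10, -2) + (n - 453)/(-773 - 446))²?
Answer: 4142209600/1618211529 ≈ 2.5597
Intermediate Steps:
t(G, A) = 28/33 (t(G, A) = 28*(1/33) = 28/33)
(t(-10, -2) + (n - 453)/(-773 - 446))² = (28/33 + (-463 - 453)/(-773 - 446))² = (28/33 - 916/(-1219))² = (28/33 - 916*(-1/1219))² = (28/33 + 916/1219)² = (64360/40227)² = 4142209600/1618211529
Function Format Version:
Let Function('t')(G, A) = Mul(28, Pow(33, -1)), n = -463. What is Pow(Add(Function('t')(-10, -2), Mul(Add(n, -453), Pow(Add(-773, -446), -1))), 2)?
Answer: Rational(4142209600, 1618211529) ≈ 2.5597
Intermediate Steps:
Function('t')(G, A) = Rational(28, 33) (Function('t')(G, A) = Mul(28, Rational(1, 33)) = Rational(28, 33))
Pow(Add(Function('t')(-10, -2), Mul(Add(n, -453), Pow(Add(-773, -446), -1))), 2) = Pow(Add(Rational(28, 33), Mul(Add(-463, -453), Pow(Add(-773, -446), -1))), 2) = Pow(Add(Rational(28, 33), Mul(-916, Pow(-1219, -1))), 2) = Pow(Add(Rational(28, 33), Mul(-916, Rational(-1, 1219))), 2) = Pow(Add(Rational(28, 33), Rational(916, 1219)), 2) = Pow(Rational(64360, 40227), 2) = Rational(4142209600, 1618211529)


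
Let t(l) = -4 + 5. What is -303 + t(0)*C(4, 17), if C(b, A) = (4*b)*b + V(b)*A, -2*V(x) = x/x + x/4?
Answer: -256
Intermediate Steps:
V(x) = -½ - x/8 (V(x) = -(x/x + x/4)/2 = -(1 + x*(¼))/2 = -(1 + x/4)/2 = -½ - x/8)
C(b, A) = 4*b² + A*(-½ - b/8) (C(b, A) = (4*b)*b + (-½ - b/8)*A = 4*b² + A*(-½ - b/8))
t(l) = 1
-303 + t(0)*C(4, 17) = -303 + 1*(4*4² - ⅛*17*(4 + 4)) = -303 + 1*(4*16 - ⅛*17*8) = -303 + 1*(64 - 17) = -303 + 1*47 = -303 + 47 = -256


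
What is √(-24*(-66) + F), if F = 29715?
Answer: √31299 ≈ 176.92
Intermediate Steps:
√(-24*(-66) + F) = √(-24*(-66) + 29715) = √(1584 + 29715) = √31299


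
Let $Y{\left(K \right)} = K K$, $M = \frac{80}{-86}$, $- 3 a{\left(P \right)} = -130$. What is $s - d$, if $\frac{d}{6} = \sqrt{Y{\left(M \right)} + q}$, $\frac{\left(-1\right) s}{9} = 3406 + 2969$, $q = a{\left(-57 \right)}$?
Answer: $-57375 - \frac{2 \sqrt{735510}}{43} \approx -57415.0$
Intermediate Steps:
$a{\left(P \right)} = \frac{130}{3}$ ($a{\left(P \right)} = \left(- \frac{1}{3}\right) \left(-130\right) = \frac{130}{3}$)
$q = \frac{130}{3} \approx 43.333$
$M = - \frac{40}{43}$ ($M = 80 \left(- \frac{1}{86}\right) = - \frac{40}{43} \approx -0.93023$)
$Y{\left(K \right)} = K^{2}$
$s = -57375$ ($s = - 9 \left(3406 + 2969\right) = \left(-9\right) 6375 = -57375$)
$d = \frac{2 \sqrt{735510}}{43}$ ($d = 6 \sqrt{\left(- \frac{40}{43}\right)^{2} + \frac{130}{3}} = 6 \sqrt{\frac{1600}{1849} + \frac{130}{3}} = 6 \sqrt{\frac{245170}{5547}} = 6 \frac{\sqrt{735510}}{129} = \frac{2 \sqrt{735510}}{43} \approx 39.889$)
$s - d = -57375 - \frac{2 \sqrt{735510}}{43}$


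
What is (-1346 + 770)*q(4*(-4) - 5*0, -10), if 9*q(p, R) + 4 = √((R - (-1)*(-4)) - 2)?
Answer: 256 - 256*I ≈ 256.0 - 256.0*I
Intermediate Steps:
q(p, R) = -4/9 + √(-6 + R)/9 (q(p, R) = -4/9 + √((R - (-1)*(-4)) - 2)/9 = -4/9 + √((R - 1*4) - 2)/9 = -4/9 + √((R - 4) - 2)/9 = -4/9 + √((-4 + R) - 2)/9 = -4/9 + √(-6 + R)/9)
(-1346 + 770)*q(4*(-4) - 5*0, -10) = (-1346 + 770)*(-4/9 + √(-6 - 10)/9) = -576*(-4/9 + √(-16)/9) = -576*(-4/9 + (4*I)/9) = -576*(-4/9 + 4*I/9) = 256 - 256*I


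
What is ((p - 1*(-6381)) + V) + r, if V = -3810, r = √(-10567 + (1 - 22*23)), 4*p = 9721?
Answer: 20005/4 + 8*I*√173 ≈ 5001.3 + 105.22*I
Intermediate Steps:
p = 9721/4 (p = (¼)*9721 = 9721/4 ≈ 2430.3)
r = 8*I*√173 (r = √(-10567 + (1 - 506)) = √(-10567 - 505) = √(-11072) = 8*I*√173 ≈ 105.22*I)
((p - 1*(-6381)) + V) + r = ((9721/4 - 1*(-6381)) - 3810) + 8*I*√173 = ((9721/4 + 6381) - 3810) + 8*I*√173 = (35245/4 - 3810) + 8*I*√173 = 20005/4 + 8*I*√173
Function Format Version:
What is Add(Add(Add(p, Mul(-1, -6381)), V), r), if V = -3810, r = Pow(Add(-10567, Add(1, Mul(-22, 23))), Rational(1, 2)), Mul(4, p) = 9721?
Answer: Add(Rational(20005, 4), Mul(8, I, Pow(173, Rational(1, 2)))) ≈ Add(5001.3, Mul(105.22, I))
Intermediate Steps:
p = Rational(9721, 4) (p = Mul(Rational(1, 4), 9721) = Rational(9721, 4) ≈ 2430.3)
r = Mul(8, I, Pow(173, Rational(1, 2))) (r = Pow(Add(-10567, Add(1, -506)), Rational(1, 2)) = Pow(Add(-10567, -505), Rational(1, 2)) = Pow(-11072, Rational(1, 2)) = Mul(8, I, Pow(173, Rational(1, 2))) ≈ Mul(105.22, I))
Add(Add(Add(p, Mul(-1, -6381)), V), r) = Add(Add(Add(Rational(9721, 4), Mul(-1, -6381)), -3810), Mul(8, I, Pow(173, Rational(1, 2)))) = Add(Add(Add(Rational(9721, 4), 6381), -3810), Mul(8, I, Pow(173, Rational(1, 2)))) = Add(Add(Rational(35245, 4), -3810), Mul(8, I, Pow(173, Rational(1, 2)))) = Add(Rational(20005, 4), Mul(8, I, Pow(173, Rational(1, 2))))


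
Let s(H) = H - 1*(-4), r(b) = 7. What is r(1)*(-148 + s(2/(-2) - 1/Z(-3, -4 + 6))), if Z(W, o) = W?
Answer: -3038/3 ≈ -1012.7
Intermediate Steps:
s(H) = 4 + H (s(H) = H + 4 = 4 + H)
r(1)*(-148 + s(2/(-2) - 1/Z(-3, -4 + 6))) = 7*(-148 + (4 + (2/(-2) - 1/(-3)))) = 7*(-148 + (4 + (2*(-½) - 1*(-⅓)))) = 7*(-148 + (4 + (-1 + ⅓))) = 7*(-148 + (4 - ⅔)) = 7*(-148 + 10/3) = 7*(-434/3) = -3038/3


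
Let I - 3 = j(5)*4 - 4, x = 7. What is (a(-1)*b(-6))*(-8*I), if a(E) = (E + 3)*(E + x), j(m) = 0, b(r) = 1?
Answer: 96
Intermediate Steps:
I = -1 (I = 3 + (0*4 - 4) = 3 + (0 - 4) = 3 - 4 = -1)
a(E) = (3 + E)*(7 + E) (a(E) = (E + 3)*(E + 7) = (3 + E)*(7 + E))
(a(-1)*b(-6))*(-8*I) = ((21 + (-1)² + 10*(-1))*1)*(-8*(-1)) = ((21 + 1 - 10)*1)*8 = (12*1)*8 = 12*8 = 96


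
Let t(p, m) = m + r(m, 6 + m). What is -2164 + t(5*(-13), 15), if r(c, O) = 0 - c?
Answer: -2164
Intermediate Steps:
r(c, O) = -c
t(p, m) = 0 (t(p, m) = m - m = 0)
-2164 + t(5*(-13), 15) = -2164 + 0 = -2164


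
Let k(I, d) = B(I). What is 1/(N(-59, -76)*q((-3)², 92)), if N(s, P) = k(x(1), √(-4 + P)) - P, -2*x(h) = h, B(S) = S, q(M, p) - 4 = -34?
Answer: -1/2265 ≈ -0.00044150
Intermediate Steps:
q(M, p) = -30 (q(M, p) = 4 - 34 = -30)
x(h) = -h/2
k(I, d) = I
N(s, P) = -½ - P (N(s, P) = -½*1 - P = -½ - P)
1/(N(-59, -76)*q((-3)², 92)) = 1/(-½ - 1*(-76)*(-30)) = -1/30/(-½ + 76) = -1/30/(151/2) = (2/151)*(-1/30) = -1/2265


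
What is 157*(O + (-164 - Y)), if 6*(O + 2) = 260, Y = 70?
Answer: -90746/3 ≈ -30249.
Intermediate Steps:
O = 124/3 (O = -2 + (1/6)*260 = -2 + 130/3 = 124/3 ≈ 41.333)
157*(O + (-164 - Y)) = 157*(124/3 + (-164 - 1*70)) = 157*(124/3 + (-164 - 70)) = 157*(124/3 - 234) = 157*(-578/3) = -90746/3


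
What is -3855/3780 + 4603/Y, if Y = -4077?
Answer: -245305/114156 ≈ -2.1489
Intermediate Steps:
-3855/3780 + 4603/Y = -3855/3780 + 4603/(-4077) = -3855*1/3780 + 4603*(-1/4077) = -257/252 - 4603/4077 = -245305/114156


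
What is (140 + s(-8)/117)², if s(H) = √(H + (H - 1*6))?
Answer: (16380 + I*√22)²/13689 ≈ 19600.0 + 11.225*I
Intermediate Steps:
s(H) = √(-6 + 2*H) (s(H) = √(H + (H - 6)) = √(H + (-6 + H)) = √(-6 + 2*H))
(140 + s(-8)/117)² = (140 + √(-6 + 2*(-8))/117)² = (140 + √(-6 - 16)*(1/117))² = (140 + √(-22)*(1/117))² = (140 + (I*√22)*(1/117))² = (140 + I*√22/117)²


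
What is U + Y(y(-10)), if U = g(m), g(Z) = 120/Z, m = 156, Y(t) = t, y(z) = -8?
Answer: -94/13 ≈ -7.2308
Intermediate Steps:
U = 10/13 (U = 120/156 = 120*(1/156) = 10/13 ≈ 0.76923)
U + Y(y(-10)) = 10/13 - 8 = -94/13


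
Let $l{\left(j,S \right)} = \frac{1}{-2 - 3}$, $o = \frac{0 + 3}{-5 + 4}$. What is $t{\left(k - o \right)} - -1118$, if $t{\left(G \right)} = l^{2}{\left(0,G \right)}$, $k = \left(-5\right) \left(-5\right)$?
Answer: $\frac{27951}{25} \approx 1118.0$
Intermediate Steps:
$k = 25$
$o = -3$ ($o = \frac{3}{-1} = 3 \left(-1\right) = -3$)
$l{\left(j,S \right)} = - \frac{1}{5}$ ($l{\left(j,S \right)} = \frac{1}{-5} = - \frac{1}{5}$)
$t{\left(G \right)} = \frac{1}{25}$ ($t{\left(G \right)} = \left(- \frac{1}{5}\right)^{2} = \frac{1}{25}$)
$t{\left(k - o \right)} - -1118 = \frac{1}{25} - -1118 = \frac{1}{25} + 1118 = \frac{27951}{25}$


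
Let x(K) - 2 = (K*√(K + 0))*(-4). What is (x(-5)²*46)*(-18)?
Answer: 1652688 - 66240*I*√5 ≈ 1.6527e+6 - 1.4812e+5*I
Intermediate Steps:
x(K) = 2 - 4*K^(3/2) (x(K) = 2 + (K*√(K + 0))*(-4) = 2 + (K*√K)*(-4) = 2 + K^(3/2)*(-4) = 2 - 4*K^(3/2))
(x(-5)²*46)*(-18) = ((2 - (-20)*I*√5)²*46)*(-18) = ((2 + 20*I*√5)²*46)*(-18) = (46*(2 + 20*I*√5)²)*(-18) = -828*(2 + 20*I*√5)²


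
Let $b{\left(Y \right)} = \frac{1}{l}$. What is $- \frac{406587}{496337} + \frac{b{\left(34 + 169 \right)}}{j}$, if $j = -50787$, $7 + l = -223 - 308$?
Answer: $- \frac{584702167315}{713769334938} \approx -0.81917$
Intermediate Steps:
$l = -538$ ($l = -7 - 531 = -538$)
$b{\left(Y \right)} = - \frac{1}{538}$ ($b{\left(Y \right)} = \frac{1}{-538} = - \frac{1}{538}$)
$- \frac{406587}{496337} + \frac{b{\left(34 + 169 \right)}}{j} = - \frac{406587}{496337} - \frac{1}{538 \left(-50787\right)} = \left(-406587\right) \frac{1}{496337} - - \frac{1}{27323406} = - \frac{406587}{496337} + \frac{1}{27323406} = - \frac{584702167315}{713769334938}$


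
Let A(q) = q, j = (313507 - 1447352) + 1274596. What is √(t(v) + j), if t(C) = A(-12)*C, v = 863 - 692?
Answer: 3*√15411 ≈ 372.42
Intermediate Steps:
v = 171
j = 140751 (j = -1133845 + 1274596 = 140751)
t(C) = -12*C
√(t(v) + j) = √(-12*171 + 140751) = √(-2052 + 140751) = √138699 = 3*√15411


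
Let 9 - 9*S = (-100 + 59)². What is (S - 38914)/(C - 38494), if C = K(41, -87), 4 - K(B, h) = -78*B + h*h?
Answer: 351898/385749 ≈ 0.91225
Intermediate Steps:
K(B, h) = 4 - h² + 78*B (K(B, h) = 4 - (-78*B + h*h) = 4 - (-78*B + h²) = 4 - (h² - 78*B) = 4 + (-h² + 78*B) = 4 - h² + 78*B)
S = -1672/9 (S = 1 - (-100 + 59)²/9 = 1 - ⅑*(-41)² = 1 - ⅑*1681 = 1 - 1681/9 = -1672/9 ≈ -185.78)
C = -4367 (C = 4 - 1*(-87)² + 78*41 = 4 - 1*7569 + 3198 = 4 - 7569 + 3198 = -4367)
(S - 38914)/(C - 38494) = (-1672/9 - 38914)/(-4367 - 38494) = -351898/9/(-42861) = -351898/9*(-1/42861) = 351898/385749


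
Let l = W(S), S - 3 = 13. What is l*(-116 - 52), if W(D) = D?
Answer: -2688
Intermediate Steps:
S = 16 (S = 3 + 13 = 16)
l = 16
l*(-116 - 52) = 16*(-116 - 52) = 16*(-168) = -2688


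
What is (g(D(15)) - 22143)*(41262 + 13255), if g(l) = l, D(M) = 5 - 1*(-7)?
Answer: -1206515727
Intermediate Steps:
D(M) = 12 (D(M) = 5 + 7 = 12)
(g(D(15)) - 22143)*(41262 + 13255) = (12 - 22143)*(41262 + 13255) = -22131*54517 = -1206515727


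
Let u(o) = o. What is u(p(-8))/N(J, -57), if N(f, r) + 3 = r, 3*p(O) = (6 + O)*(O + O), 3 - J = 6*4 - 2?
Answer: -8/45 ≈ -0.17778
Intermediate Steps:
J = -19 (J = 3 - (6*4 - 2) = 3 - (24 - 2) = 3 - 1*22 = 3 - 22 = -19)
p(O) = 2*O*(6 + O)/3 (p(O) = ((6 + O)*(O + O))/3 = ((6 + O)*(2*O))/3 = (2*O*(6 + O))/3 = 2*O*(6 + O)/3)
N(f, r) = -3 + r
u(p(-8))/N(J, -57) = ((⅔)*(-8)*(6 - 8))/(-3 - 57) = ((⅔)*(-8)*(-2))/(-60) = (32/3)*(-1/60) = -8/45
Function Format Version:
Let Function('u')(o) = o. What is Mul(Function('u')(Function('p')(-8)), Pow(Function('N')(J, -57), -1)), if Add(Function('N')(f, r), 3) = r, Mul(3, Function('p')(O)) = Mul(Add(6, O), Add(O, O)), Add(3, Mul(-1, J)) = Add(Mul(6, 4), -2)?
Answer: Rational(-8, 45) ≈ -0.17778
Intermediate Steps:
J = -19 (J = Add(3, Mul(-1, Add(Mul(6, 4), -2))) = Add(3, Mul(-1, Add(24, -2))) = Add(3, Mul(-1, 22)) = Add(3, -22) = -19)
Function('p')(O) = Mul(Rational(2, 3), O, Add(6, O)) (Function('p')(O) = Mul(Rational(1, 3), Mul(Add(6, O), Add(O, O))) = Mul(Rational(1, 3), Mul(Add(6, O), Mul(2, O))) = Mul(Rational(1, 3), Mul(2, O, Add(6, O))) = Mul(Rational(2, 3), O, Add(6, O)))
Function('N')(f, r) = Add(-3, r)
Mul(Function('u')(Function('p')(-8)), Pow(Function('N')(J, -57), -1)) = Mul(Mul(Rational(2, 3), -8, Add(6, -8)), Pow(Add(-3, -57), -1)) = Mul(Mul(Rational(2, 3), -8, -2), Pow(-60, -1)) = Mul(Rational(32, 3), Rational(-1, 60)) = Rational(-8, 45)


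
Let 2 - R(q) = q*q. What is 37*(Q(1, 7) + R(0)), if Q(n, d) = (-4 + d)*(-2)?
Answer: -148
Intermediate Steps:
Q(n, d) = 8 - 2*d
R(q) = 2 - q² (R(q) = 2 - q*q = 2 - q²)
37*(Q(1, 7) + R(0)) = 37*((8 - 2*7) + (2 - 1*0²)) = 37*((8 - 14) + (2 - 1*0)) = 37*(-6 + (2 + 0)) = 37*(-6 + 2) = 37*(-4) = -148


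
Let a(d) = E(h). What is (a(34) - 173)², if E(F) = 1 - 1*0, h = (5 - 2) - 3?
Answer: 29584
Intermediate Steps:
h = 0 (h = 3 - 3 = 0)
E(F) = 1 (E(F) = 1 + 0 = 1)
a(d) = 1
(a(34) - 173)² = (1 - 173)² = (-172)² = 29584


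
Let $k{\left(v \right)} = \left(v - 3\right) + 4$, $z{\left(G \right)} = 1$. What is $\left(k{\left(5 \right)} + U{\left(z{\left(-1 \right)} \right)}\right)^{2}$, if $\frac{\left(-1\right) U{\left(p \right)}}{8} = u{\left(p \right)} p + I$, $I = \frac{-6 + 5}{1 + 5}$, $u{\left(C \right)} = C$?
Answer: $\frac{4}{9} \approx 0.44444$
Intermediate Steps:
$I = - \frac{1}{6} \approx -0.16667$
$k{\left(v \right)} = 1 + v$ ($k{\left(v \right)} = \left(-3 + v\right) + 4 = 1 + v$)
$U{\left(p \right)} = \frac{4}{3} - 8 p^{2}$ ($U{\left(p \right)} = - 8 \left(p p - \frac{1}{6}\right) = - 8 \left(p^{2} - \frac{1}{6}\right) = - 8 \left(- \frac{1}{6} + p^{2}\right) = \frac{4}{3} - 8 p^{2}$)
$\left(k{\left(5 \right)} + U{\left(z{\left(-1 \right)} \right)}\right)^{2} = \left(\left(1 + 5\right) + \left(\frac{4}{3} - 8 \cdot 1^{2}\right)\right)^{2} = \left(6 + \left(\frac{4}{3} - 8\right)\right)^{2} = \left(6 - \frac{20}{3}\right)^{2} = \left(- \frac{2}{3}\right)^{2} = \frac{4}{9}$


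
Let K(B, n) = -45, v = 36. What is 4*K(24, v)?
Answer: -180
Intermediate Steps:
4*K(24, v) = 4*(-45) = -180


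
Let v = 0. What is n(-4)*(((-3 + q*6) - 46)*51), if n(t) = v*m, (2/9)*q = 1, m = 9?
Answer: 0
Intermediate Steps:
q = 9/2 (q = (9/2)*1 = 9/2 ≈ 4.5000)
n(t) = 0 (n(t) = 0*9 = 0)
n(-4)*(((-3 + q*6) - 46)*51) = 0*(((-3 + (9/2)*6) - 46)*51) = 0*(((-3 + 27) - 46)*51) = 0*((24 - 46)*51) = 0*(-22*51) = 0*(-1122) = 0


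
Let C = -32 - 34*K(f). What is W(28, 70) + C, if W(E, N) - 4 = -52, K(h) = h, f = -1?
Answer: -46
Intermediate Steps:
W(E, N) = -48 (W(E, N) = 4 - 52 = -48)
C = 2 (C = -32 - 34*(-1) = -32 + 34 = 2)
W(28, 70) + C = -48 + 2 = -46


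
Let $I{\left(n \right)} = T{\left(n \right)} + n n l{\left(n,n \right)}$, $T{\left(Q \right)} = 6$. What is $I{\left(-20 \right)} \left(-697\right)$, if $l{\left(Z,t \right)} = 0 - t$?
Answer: $-5580182$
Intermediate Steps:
$l{\left(Z,t \right)} = - t$
$I{\left(n \right)} = 6 - n^{3}$ ($I{\left(n \right)} = 6 + n n \left(- n\right) = 6 + n \left(- n^{2}\right) = 6 - n^{3}$)
$I{\left(-20 \right)} \left(-697\right) = \left(6 - \left(-20\right)^{3}\right) \left(-697\right) = \left(6 - -8000\right) \left(-697\right) = \left(6 + 8000\right) \left(-697\right) = 8006 \left(-697\right) = -5580182$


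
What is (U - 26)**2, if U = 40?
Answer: 196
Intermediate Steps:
(U - 26)**2 = (40 - 26)**2 = 14**2 = 196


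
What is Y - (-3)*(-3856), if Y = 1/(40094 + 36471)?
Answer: -885703919/76565 ≈ -11568.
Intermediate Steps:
Y = 1/76565 ≈ 1.3061e-5
Y - (-3)*(-3856) = 1/76565 - (-3)*(-3856) = 1/76565 - 1*11568 = 1/76565 - 11568 = -885703919/76565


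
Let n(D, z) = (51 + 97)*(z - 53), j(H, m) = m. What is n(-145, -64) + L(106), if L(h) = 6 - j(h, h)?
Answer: -17416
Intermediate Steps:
n(D, z) = -7844 + 148*z (n(D, z) = 148*(-53 + z) = -7844 + 148*z)
L(h) = 6 - h
n(-145, -64) + L(106) = (-7844 + 148*(-64)) + (6 - 1*106) = (-7844 - 9472) + (6 - 106) = -17316 - 100 = -17416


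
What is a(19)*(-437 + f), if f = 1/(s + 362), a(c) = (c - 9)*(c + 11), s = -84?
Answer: -18222750/139 ≈ -1.3110e+5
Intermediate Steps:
a(c) = (-9 + c)*(11 + c)
f = 1/278 (f = 1/(-84 + 362) = 1/278 ≈ 0.0035971)
a(19)*(-437 + f) = (-99 + 19² + 2*19)*(-437 + 1/278) = (-99 + 361 + 38)*(-121485/278) = 300*(-121485/278) = -18222750/139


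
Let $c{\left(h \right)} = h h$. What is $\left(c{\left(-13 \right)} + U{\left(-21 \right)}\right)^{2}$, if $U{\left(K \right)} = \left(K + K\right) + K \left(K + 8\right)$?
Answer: $160000$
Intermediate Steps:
$c{\left(h \right)} = h^{2}$
$U{\left(K \right)} = 2 K + K \left(8 + K\right)$
$\left(c{\left(-13 \right)} + U{\left(-21 \right)}\right)^{2} = \left(\left(-13\right)^{2} - 21 \left(10 - 21\right)\right)^{2} = \left(169 - -231\right)^{2} = \left(169 + 231\right)^{2} = 400^{2} = 160000$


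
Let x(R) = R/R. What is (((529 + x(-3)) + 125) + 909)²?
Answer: 2446096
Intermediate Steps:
x(R) = 1
(((529 + x(-3)) + 125) + 909)² = (((529 + 1) + 125) + 909)² = ((530 + 125) + 909)² = (655 + 909)² = 1564² = 2446096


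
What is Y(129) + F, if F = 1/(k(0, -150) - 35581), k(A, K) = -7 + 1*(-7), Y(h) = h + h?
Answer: 9183509/35595 ≈ 258.00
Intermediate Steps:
Y(h) = 2*h
k(A, K) = -14 (k(A, K) = -7 - 7 = -14)
F = -1/35595 (F = 1/(-14 - 35581) = 1/(-35595) = -1/35595 ≈ -2.8094e-5)
Y(129) + F = 2*129 - 1/35595 = 258 - 1/35595 = 9183509/35595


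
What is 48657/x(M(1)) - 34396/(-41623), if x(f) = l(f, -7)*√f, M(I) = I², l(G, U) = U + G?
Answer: -675014645/83246 ≈ -8108.7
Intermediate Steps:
l(G, U) = G + U
x(f) = √f*(-7 + f) (x(f) = (f - 7)*√f = (-7 + f)*√f = √f*(-7 + f))
48657/x(M(1)) - 34396/(-41623) = 48657/((√(1²)*(-7 + 1²))) - 34396/(-41623) = 48657/((√1*(-7 + 1))) - 34396*(-1/41623) = 48657/((1*(-6))) + 34396/41623 = 48657/(-6) + 34396/41623 = 48657*(-⅙) + 34396/41623 = -16219/2 + 34396/41623 = -675014645/83246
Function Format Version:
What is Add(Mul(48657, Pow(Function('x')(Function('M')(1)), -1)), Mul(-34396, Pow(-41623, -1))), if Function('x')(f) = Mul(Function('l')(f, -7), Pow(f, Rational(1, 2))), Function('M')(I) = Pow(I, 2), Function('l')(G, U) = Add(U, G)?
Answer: Rational(-675014645, 83246) ≈ -8108.7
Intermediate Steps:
Function('l')(G, U) = Add(G, U)
Function('x')(f) = Mul(Pow(f, Rational(1, 2)), Add(-7, f)) (Function('x')(f) = Mul(Add(f, -7), Pow(f, Rational(1, 2))) = Mul(Add(-7, f), Pow(f, Rational(1, 2))) = Mul(Pow(f, Rational(1, 2)), Add(-7, f)))
Add(Mul(48657, Pow(Function('x')(Function('M')(1)), -1)), Mul(-34396, Pow(-41623, -1))) = Add(Mul(48657, Pow(Mul(Pow(Pow(1, 2), Rational(1, 2)), Add(-7, Pow(1, 2))), -1)), Mul(-34396, Pow(-41623, -1))) = Add(Mul(48657, Pow(Mul(Pow(1, Rational(1, 2)), Add(-7, 1)), -1)), Mul(-34396, Rational(-1, 41623))) = Add(Mul(48657, Pow(Mul(1, -6), -1)), Rational(34396, 41623)) = Add(Mul(48657, Pow(-6, -1)), Rational(34396, 41623)) = Add(Mul(48657, Rational(-1, 6)), Rational(34396, 41623)) = Add(Rational(-16219, 2), Rational(34396, 41623)) = Rational(-675014645, 83246)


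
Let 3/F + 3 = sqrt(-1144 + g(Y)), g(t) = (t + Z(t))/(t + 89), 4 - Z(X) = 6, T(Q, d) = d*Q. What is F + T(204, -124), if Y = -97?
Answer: -230826072/9125 - 6*I*sqrt(18106)/9125 ≈ -25296.0 - 0.088477*I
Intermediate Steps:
T(Q, d) = Q*d
Z(X) = -2 (Z(X) = 4 - 1*6 = 4 - 6 = -2)
g(t) = (-2 + t)/(89 + t) (g(t) = (t - 2)/(t + 89) = (-2 + t)/(89 + t))
F = 3/(-3 + I*sqrt(18106)/4) (F = 3/(-3 + sqrt(-1144 + (-2 - 97)/(89 - 97))) = 3/(-3 + sqrt(-1144 - 99/(-8))) = 3/(-3 + sqrt(-1144 - 1/8*(-99))) = 3/(-3 + sqrt(-1144 + 99/8)) = 3/(-3 + sqrt(-9053/8)) = 3/(-3 + I*sqrt(18106)/4) ≈ -0.0078904 - 0.088477*I)
F + T(204, -124) = (-72/9125 - 6*I*sqrt(18106)/9125) + 204*(-124) = (-72/9125 - 6*I*sqrt(18106)/9125) - 25296 = -230826072/9125 - 6*I*sqrt(18106)/9125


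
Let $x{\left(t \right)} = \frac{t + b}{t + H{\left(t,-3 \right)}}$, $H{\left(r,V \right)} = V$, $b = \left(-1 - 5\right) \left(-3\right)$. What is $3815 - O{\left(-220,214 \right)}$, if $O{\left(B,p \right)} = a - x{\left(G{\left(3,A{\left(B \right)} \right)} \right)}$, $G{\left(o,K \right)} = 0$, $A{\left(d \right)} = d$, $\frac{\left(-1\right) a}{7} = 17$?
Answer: $3928$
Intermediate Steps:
$a = -119$ ($a = \left(-7\right) 17 = -119$)
$b = 18$ ($b = \left(-6\right) \left(-3\right) = 18$)
$x{\left(t \right)} = \frac{18 + t}{-3 + t}$ ($x{\left(t \right)} = \frac{t + 18}{t - 3} = \frac{18 + t}{-3 + t}$)
$O{\left(B,p \right)} = -113$ ($O{\left(B,p \right)} = -119 - \frac{18 + 0}{-3 + 0} = -119 - \frac{1}{-3} \cdot 18 = -119 - \left(- \frac{1}{3}\right) 18 = -119 - -6 = -119 + 6 = -113$)
$3815 - O{\left(-220,214 \right)} = 3815 - -113 = 3815 + 113 = 3928$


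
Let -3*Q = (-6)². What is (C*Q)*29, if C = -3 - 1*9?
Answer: 4176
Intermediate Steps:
C = -12 (C = -3 - 9 = -12)
Q = -12 (Q = -⅓*(-6)² = -⅓*36 = -12)
(C*Q)*29 = -12*(-12)*29 = 144*29 = 4176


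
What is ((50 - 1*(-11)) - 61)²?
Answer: 0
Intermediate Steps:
((50 - 1*(-11)) - 61)² = ((50 + 11) - 61)² = (61 - 61)² = 0² = 0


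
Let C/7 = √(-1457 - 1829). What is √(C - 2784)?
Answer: √(-2784 + 7*I*√3286) ≈ 3.7927 + 52.9*I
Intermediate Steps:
C = 7*I*√3286 (C = 7*√(-1457 - 1829) = 7*√(-3286) = 7*(I*√3286) = 7*I*√3286 ≈ 401.27*I)
√(C - 2784) = √(7*I*√3286 - 2784) = √(-2784 + 7*I*√3286)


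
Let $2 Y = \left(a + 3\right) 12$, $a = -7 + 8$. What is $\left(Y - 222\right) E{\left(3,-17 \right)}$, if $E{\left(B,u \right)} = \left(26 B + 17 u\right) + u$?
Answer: $45144$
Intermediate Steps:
$a = 1$
$E{\left(B,u \right)} = 18 u + 26 B$ ($E{\left(B,u \right)} = \left(17 u + 26 B\right) + u = 18 u + 26 B$)
$Y = 24$ ($Y = \frac{\left(1 + 3\right) 12}{2} = \frac{4 \cdot 12}{2} = \frac{1}{2} \cdot 48 = 24$)
$\left(Y - 222\right) E{\left(3,-17 \right)} = \left(24 - 222\right) \left(18 \left(-17\right) + 26 \cdot 3\right) = - 198 \left(-306 + 78\right) = \left(-198\right) \left(-228\right) = 45144$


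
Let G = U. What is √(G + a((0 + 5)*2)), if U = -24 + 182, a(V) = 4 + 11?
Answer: √173 ≈ 13.153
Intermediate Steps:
a(V) = 15
U = 158
G = 158
√(G + a((0 + 5)*2)) = √(158 + 15) = √173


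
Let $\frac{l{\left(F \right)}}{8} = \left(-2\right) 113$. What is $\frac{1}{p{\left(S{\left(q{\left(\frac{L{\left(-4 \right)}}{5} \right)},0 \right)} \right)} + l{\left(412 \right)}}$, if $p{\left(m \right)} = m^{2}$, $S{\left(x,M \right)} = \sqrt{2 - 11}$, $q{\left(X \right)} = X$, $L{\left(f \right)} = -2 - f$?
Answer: $- \frac{1}{1817} \approx -0.00055036$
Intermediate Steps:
$l{\left(F \right)} = -1808$ ($l{\left(F \right)} = 8 \left(\left(-2\right) 113\right) = 8 \left(-226\right) = -1808$)
$S{\left(x,M \right)} = 3 i$ ($S{\left(x,M \right)} = \sqrt{-9} = 3 i$)
$\frac{1}{p{\left(S{\left(q{\left(\frac{L{\left(-4 \right)}}{5} \right)},0 \right)} \right)} + l{\left(412 \right)}} = \frac{1}{\left(3 i\right)^{2} - 1808} = \frac{1}{-9 - 1808} = \frac{1}{-1817} = - \frac{1}{1817}$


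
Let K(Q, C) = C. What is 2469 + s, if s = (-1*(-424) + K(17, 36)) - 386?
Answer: 2543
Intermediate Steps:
s = 74 (s = (-1*(-424) + 36) - 386 = (424 + 36) - 386 = 460 - 386 = 74)
2469 + s = 2469 + 74 = 2543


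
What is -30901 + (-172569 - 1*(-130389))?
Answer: -73081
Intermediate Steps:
-30901 + (-172569 - 1*(-130389)) = -30901 + (-172569 + 130389) = -30901 - 42180 = -73081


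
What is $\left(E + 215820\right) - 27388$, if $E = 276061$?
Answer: $464493$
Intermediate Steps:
$\left(E + 215820\right) - 27388 = \left(276061 + 215820\right) - 27388 = 491881 - 27388 = 464493$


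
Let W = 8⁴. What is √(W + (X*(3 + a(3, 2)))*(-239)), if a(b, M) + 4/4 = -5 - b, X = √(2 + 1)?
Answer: √(4096 + 1434*√3) ≈ 81.116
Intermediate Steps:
W = 4096
X = √3 ≈ 1.7320
a(b, M) = -6 - b (a(b, M) = -1 + (-5 - b) = -6 - b)
√(W + (X*(3 + a(3, 2)))*(-239)) = √(4096 + (√3*(3 + (-6 - 1*3)))*(-239)) = √(4096 + (√3*(3 + (-6 - 3)))*(-239)) = √(4096 + (√3*(3 - 9))*(-239)) = √(4096 + (√3*(-6))*(-239)) = √(4096 - 6*√3*(-239)) = √(4096 + 1434*√3)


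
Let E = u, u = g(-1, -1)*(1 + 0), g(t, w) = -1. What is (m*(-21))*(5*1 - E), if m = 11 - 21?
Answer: 1260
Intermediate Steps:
u = -1 (u = -(1 + 0) = -1*1 = -1)
E = -1
m = -10
(m*(-21))*(5*1 - E) = (-10*(-21))*(5*1 - 1*(-1)) = 210*(5 + 1) = 210*6 = 1260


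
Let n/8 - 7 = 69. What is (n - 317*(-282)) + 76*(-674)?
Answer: 38778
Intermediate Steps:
n = 608 (n = 56 + 8*69 = 56 + 552 = 608)
(n - 317*(-282)) + 76*(-674) = (608 - 317*(-282)) + 76*(-674) = (608 + 89394) - 51224 = 90002 - 51224 = 38778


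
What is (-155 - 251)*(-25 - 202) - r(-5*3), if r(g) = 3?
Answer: 92159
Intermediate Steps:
(-155 - 251)*(-25 - 202) - r(-5*3) = (-155 - 251)*(-25 - 202) - 1*3 = -406*(-227) - 3 = 92162 - 3 = 92159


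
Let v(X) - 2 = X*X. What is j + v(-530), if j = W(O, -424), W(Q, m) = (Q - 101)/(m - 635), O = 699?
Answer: 297474620/1059 ≈ 2.8090e+5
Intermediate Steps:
W(Q, m) = (-101 + Q)/(-635 + m)
v(X) = 2 + X**2 (v(X) = 2 + X*X = 2 + X**2)
j = -598/1059 (j = (-101 + 699)/(-635 - 424) = 598/(-1059) = -1/1059*598 = -598/1059 ≈ -0.56468)
j + v(-530) = -598/1059 + (2 + (-530)**2) = -598/1059 + (2 + 280900) = -598/1059 + 280902 = 297474620/1059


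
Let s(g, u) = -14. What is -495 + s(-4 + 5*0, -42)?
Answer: -509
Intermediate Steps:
-495 + s(-4 + 5*0, -42) = -495 - 14 = -509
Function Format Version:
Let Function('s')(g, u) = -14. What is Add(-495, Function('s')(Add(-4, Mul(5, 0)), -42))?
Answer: -509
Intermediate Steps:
Add(-495, Function('s')(Add(-4, Mul(5, 0)), -42)) = Add(-495, -14) = -509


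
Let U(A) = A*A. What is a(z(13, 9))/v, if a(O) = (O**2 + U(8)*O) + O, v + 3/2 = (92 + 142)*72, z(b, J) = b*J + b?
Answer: 16900/11231 ≈ 1.5048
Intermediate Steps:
z(b, J) = b + J*b (z(b, J) = J*b + b = b + J*b)
v = 33693/2 (v = -3/2 + (92 + 142)*72 = -3/2 + 234*72 = -3/2 + 16848 = 33693/2 ≈ 16847.)
U(A) = A**2
a(O) = O**2 + 65*O (a(O) = (O**2 + 8**2*O) + O = (O**2 + 64*O) + O = O**2 + 65*O)
a(z(13, 9))/v = ((13*(1 + 9))*(65 + 13*(1 + 9)))/(33693/2) = ((13*10)*(65 + 13*10))*(2/33693) = (130*(65 + 130))*(2/33693) = (130*195)*(2/33693) = 25350*(2/33693) = 16900/11231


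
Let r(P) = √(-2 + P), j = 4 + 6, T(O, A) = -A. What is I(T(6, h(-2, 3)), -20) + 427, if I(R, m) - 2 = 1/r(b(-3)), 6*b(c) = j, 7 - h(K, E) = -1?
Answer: 429 - I*√3 ≈ 429.0 - 1.732*I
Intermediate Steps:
h(K, E) = 8 (h(K, E) = 7 - 1*(-1) = 7 + 1 = 8)
j = 10
b(c) = 5/3 (b(c) = (⅙)*10 = 5/3)
I(R, m) = 2 - I*√3 (I(R, m) = 2 + 1/(√(-2 + 5/3)) = 2 + 1/(√(-⅓)) = 2 + 1/(I*√3/3) = 2 - I*√3)
I(T(6, h(-2, 3)), -20) + 427 = (2 - I*√3) + 427 = 429 - I*√3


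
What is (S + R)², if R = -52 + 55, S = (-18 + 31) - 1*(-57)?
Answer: 5329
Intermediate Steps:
S = 70 (S = 13 + 57 = 70)
R = 3
(S + R)² = (70 + 3)² = 73² = 5329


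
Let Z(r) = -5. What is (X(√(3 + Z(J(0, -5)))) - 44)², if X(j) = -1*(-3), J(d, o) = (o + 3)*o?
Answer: 1681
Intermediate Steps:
J(d, o) = o*(3 + o) (J(d, o) = (3 + o)*o = o*(3 + o))
X(j) = 3
(X(√(3 + Z(J(0, -5)))) - 44)² = (3 - 44)² = (-41)² = 1681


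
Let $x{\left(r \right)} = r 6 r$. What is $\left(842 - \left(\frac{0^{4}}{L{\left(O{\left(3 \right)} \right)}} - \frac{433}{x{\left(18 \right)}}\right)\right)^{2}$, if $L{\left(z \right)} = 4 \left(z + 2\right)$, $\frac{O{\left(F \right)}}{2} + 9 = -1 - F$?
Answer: $\frac{2680689072961}{3779136} \approx 7.0934 \cdot 10^{5}$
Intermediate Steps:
$O{\left(F \right)} = -20 - 2 F$ ($O{\left(F \right)} = -18 + 2 \left(-1 - F\right) = -18 - \left(2 + 2 F\right) = -20 - 2 F$)
$L{\left(z \right)} = 8 + 4 z$ ($L{\left(z \right)} = 4 \left(2 + z\right) = 8 + 4 z$)
$x{\left(r \right)} = 6 r^{2}$ ($x{\left(r \right)} = 6 r r = 6 r^{2}$)
$\left(842 - \left(\frac{0^{4}}{L{\left(O{\left(3 \right)} \right)}} - \frac{433}{x{\left(18 \right)}}\right)\right)^{2} = \left(842 - \left(\frac{0^{4}}{8 + 4 \left(-20 - 6\right)} - \frac{433}{6 \cdot 18^{2}}\right)\right)^{2} = \left(842 - \left(\frac{0}{8 + 4 \left(-20 - 6\right)} - \frac{433}{6 \cdot 324}\right)\right)^{2} = \left(842 - \left(\frac{0}{8 + 4 \left(-26\right)} - \frac{433}{1944}\right)\right)^{2} = \left(842 - \left(\frac{0}{8 - 104} - \frac{433}{1944}\right)\right)^{2} = \left(842 - \left(\frac{0}{-96} - \frac{433}{1944}\right)\right)^{2} = \left(842 - \left(0 \left(- \frac{1}{96}\right) - \frac{433}{1944}\right)\right)^{2} = \left(842 - \left(0 - \frac{433}{1944}\right)\right)^{2} = \left(842 - - \frac{433}{1944}\right)^{2} = \left(842 + \frac{433}{1944}\right)^{2} = \left(\frac{1637281}{1944}\right)^{2} = \frac{2680689072961}{3779136}$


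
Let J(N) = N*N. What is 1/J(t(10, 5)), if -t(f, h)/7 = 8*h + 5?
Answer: 1/99225 ≈ 1.0078e-5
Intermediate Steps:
t(f, h) = -35 - 56*h (t(f, h) = -7*(8*h + 5) = -7*(5 + 8*h) = -35 - 56*h)
J(N) = N**2
1/J(t(10, 5)) = 1/((-35 - 56*5)**2) = 1/((-35 - 280)**2) = 1/((-315)**2) = 1/99225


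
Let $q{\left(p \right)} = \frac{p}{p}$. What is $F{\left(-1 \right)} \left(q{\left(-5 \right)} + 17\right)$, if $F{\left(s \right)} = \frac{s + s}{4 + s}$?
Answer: $-12$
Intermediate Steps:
$q{\left(p \right)} = 1$
$F{\left(s \right)} = \frac{2 s}{4 + s}$
$F{\left(-1 \right)} \left(q{\left(-5 \right)} + 17\right) = 2 \left(-1\right) \frac{1}{4 - 1} \left(1 + 17\right) = 2 \left(-1\right) \frac{1}{3} \cdot 18 = \left(- \frac{2}{3}\right) 18 = -12$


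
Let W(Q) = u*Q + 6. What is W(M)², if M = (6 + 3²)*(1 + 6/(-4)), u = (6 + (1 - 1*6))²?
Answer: 9/4 ≈ 2.2500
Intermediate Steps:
u = 1 (u = (6 + (1 - 6))² = (6 - 5)² = 1² = 1)
M = -15/2 (M = (6 + 9)*(1 + 6*(-¼)) = 15*(1 - 3/2) = 15*(-½) = -15/2 ≈ -7.5000)
W(Q) = 6 + Q (W(Q) = 1*Q + 6 = Q + 6 = 6 + Q)
W(M)² = (6 - 15/2)² = (-3/2)² = 9/4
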